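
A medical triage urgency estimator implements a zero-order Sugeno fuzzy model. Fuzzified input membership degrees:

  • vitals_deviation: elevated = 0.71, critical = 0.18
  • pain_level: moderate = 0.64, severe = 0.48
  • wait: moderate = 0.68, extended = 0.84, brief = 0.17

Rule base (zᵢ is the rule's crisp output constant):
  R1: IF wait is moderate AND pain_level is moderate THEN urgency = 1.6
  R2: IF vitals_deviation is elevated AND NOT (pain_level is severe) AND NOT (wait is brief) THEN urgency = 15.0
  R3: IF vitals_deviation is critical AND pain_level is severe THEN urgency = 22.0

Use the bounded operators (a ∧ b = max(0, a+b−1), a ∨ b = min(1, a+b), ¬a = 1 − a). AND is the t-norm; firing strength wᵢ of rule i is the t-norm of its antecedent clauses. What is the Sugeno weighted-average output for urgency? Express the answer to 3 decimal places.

3.716

R1 (z=1.6): moderate=0.68, moderate=0.64; AND[max(0, a+b−1)] → w = 0.32
R2 (z=15.0): elevated=0.71, ¬severe=1−0.48=0.52, ¬brief=1−0.17=0.83; AND[max(0, a+b−1)] → w = 0.06
R3 (z=22.0): critical=0.18, severe=0.48; AND[max(0, a+b−1)] → w = 0.00
Weighted average = (0.32·1.6 + 0.06·15.0 + 0.00·22.0) / (0.32 + 0.06 + 0.00)
  = 1.4120 / 0.3800 = 3.716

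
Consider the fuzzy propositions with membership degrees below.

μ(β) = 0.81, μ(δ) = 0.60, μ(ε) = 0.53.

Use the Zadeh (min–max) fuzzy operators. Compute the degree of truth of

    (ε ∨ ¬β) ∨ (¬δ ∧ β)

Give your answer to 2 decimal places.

0.53

¬β = 1 − 0.81 = 0.19
ε ∨ ¬β = max(a, b) on (0.53, 0.19) = 0.53
¬δ = 1 − 0.60 = 0.40
¬δ ∧ β = min(a, b) on (0.40, 0.81) = 0.40
(ε ∨ ¬β) ∨ (¬δ ∧ β) = max(a, b) on (0.53, 0.40) = 0.53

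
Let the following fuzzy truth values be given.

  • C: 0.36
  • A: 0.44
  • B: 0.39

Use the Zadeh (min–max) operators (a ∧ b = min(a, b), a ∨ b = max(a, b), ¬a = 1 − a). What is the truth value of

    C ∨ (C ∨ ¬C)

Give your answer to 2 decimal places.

0.64

¬C = 1 − 0.36 = 0.64
C ∨ ¬C = max(a, b) on (0.36, 0.64) = 0.64
C ∨ (C ∨ ¬C) = max(a, b) on (0.36, 0.64) = 0.64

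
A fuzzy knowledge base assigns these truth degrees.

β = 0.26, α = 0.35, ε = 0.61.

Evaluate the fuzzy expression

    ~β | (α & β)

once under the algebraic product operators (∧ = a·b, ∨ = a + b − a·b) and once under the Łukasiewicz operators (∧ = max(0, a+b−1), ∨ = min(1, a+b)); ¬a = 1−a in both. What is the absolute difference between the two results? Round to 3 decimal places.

Under algebraic product:
  ~β = 1 − 0.2600 = 0.7400
  α & β = a·b on (0.3500, 0.2600) = 0.0910
  ~β | (α & β) = a + b − a·b on (0.7400, 0.0910) = 0.7637
  → value = 0.7637
Under Łukasiewicz:
  ~β = 1 − 0.26 = 0.74
  α & β = max(0, a+b−1) on (0.35, 0.26) = 0.00
  ~β | (α & β) = min(1, a+b) on (0.74, 0.00) = 0.74
  → value = 0.7400
|0.7637 − 0.7400| = 0.024

0.024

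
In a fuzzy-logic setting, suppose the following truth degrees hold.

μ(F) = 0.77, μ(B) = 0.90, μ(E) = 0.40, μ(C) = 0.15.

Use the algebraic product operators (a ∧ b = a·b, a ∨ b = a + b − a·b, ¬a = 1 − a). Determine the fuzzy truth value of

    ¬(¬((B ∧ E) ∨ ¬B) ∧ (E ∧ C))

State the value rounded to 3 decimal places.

0.965

B ∧ E = a·b on (0.9000, 0.4000) = 0.3600
¬B = 1 − 0.9000 = 0.1000
(B ∧ E) ∨ ¬B = a + b − a·b on (0.3600, 0.1000) = 0.4240
¬((B ∧ E) ∨ ¬B) = 1 − 0.4240 = 0.5760
E ∧ C = a·b on (0.4000, 0.1500) = 0.0600
¬((B ∧ E) ∨ ¬B) ∧ (E ∧ C) = a·b on (0.5760, 0.0600) = 0.0346
¬(¬((B ∧ E) ∨ ¬B) ∧ (E ∧ C)) = 1 − 0.0346 = 0.9654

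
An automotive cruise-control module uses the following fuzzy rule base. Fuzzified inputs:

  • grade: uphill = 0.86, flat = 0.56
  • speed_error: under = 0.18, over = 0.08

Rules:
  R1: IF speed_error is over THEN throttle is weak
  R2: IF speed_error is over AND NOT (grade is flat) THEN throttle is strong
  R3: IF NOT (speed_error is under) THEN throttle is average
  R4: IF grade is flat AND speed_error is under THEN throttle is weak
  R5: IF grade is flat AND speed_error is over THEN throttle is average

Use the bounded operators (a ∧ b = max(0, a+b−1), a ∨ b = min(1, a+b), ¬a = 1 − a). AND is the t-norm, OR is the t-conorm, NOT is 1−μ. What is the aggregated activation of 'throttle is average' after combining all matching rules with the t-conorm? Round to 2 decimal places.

0.82

R1: over=0.08 → w = 0.08
R2: over=0.08, ¬flat=1−0.56=0.44; AND[max(0, a+b−1)] → w = 0.00
R3: ¬under=1−0.18=0.82 → w = 0.82
R4: flat=0.56, under=0.18; AND[max(0, a+b−1)] → w = 0.00
R5: flat=0.56, over=0.08; AND[max(0, a+b−1)] → w = 0.00
Rules with consequent 'average': {R3, R5} → strengths 0.82, 0.00
Aggregate via t-conorm [min(1, a+b)]: 0.82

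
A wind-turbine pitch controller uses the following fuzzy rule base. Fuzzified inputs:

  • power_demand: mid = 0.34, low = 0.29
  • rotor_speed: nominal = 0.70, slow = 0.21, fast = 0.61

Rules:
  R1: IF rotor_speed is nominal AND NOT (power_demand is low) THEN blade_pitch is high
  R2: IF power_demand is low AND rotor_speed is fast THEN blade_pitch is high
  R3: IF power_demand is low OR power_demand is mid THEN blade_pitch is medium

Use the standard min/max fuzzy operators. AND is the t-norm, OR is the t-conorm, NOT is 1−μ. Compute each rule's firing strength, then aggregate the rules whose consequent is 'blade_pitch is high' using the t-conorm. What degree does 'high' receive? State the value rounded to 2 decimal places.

0.70

R1: nominal=0.70, ¬low=1−0.29=0.71; AND[min(a, b)] → w = 0.70
R2: low=0.29, fast=0.61; AND[min(a, b)] → w = 0.29
R3: low=0.29, mid=0.34; OR[max(a, b)] → w = 0.34
Rules with consequent 'high': {R1, R2} → strengths 0.70, 0.29
Aggregate via t-conorm [max(a, b)]: 0.70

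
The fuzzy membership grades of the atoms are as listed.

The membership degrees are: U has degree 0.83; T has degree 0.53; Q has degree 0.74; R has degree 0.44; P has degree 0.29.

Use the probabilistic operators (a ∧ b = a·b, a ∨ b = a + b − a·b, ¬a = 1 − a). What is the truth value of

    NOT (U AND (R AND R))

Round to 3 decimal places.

0.839

R AND R = a·b on (0.4400, 0.4400) = 0.1936
U AND (R AND R) = a·b on (0.8300, 0.1936) = 0.1607
NOT (U AND (R AND R)) = 1 − 0.1607 = 0.8393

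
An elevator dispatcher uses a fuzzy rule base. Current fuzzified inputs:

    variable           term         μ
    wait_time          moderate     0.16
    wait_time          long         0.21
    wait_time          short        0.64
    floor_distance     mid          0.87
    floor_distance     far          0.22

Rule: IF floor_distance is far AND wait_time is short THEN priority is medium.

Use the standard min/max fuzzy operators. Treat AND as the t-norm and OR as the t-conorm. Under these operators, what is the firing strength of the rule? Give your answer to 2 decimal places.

firing strength: far=0.22, short=0.64; AND[min(a, b)] → w = 0.22

0.22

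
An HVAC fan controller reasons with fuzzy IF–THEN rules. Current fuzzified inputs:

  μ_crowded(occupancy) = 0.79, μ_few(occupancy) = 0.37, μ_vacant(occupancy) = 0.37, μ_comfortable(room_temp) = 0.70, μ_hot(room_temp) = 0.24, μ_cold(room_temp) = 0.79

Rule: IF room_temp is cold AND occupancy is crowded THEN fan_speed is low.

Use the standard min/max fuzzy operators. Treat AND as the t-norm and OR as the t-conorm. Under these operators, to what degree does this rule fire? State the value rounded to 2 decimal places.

firing strength: cold=0.79, crowded=0.79; AND[min(a, b)] → w = 0.79

0.79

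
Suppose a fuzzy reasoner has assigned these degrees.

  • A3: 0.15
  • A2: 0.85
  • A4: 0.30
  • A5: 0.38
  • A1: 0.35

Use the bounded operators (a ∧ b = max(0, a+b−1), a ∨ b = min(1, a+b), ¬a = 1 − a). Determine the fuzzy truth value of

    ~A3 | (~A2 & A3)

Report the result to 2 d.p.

~A3 = 1 − 0.15 = 0.85
~A2 = 1 − 0.85 = 0.15
~A2 & A3 = max(0, a+b−1) on (0.15, 0.15) = 0.00
~A3 | (~A2 & A3) = min(1, a+b) on (0.85, 0.00) = 0.85

0.85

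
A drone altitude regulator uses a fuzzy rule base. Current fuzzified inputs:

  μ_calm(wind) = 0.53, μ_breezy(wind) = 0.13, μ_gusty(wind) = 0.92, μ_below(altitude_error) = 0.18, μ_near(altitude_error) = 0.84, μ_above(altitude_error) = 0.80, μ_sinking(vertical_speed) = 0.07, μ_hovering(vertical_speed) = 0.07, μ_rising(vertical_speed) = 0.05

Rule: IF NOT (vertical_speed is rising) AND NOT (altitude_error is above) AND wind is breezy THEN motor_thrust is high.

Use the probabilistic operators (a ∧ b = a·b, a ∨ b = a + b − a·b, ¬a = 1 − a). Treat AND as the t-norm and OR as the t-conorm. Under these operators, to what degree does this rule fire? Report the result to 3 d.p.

firing strength: ¬rising=1−0.05=0.95, ¬above=1−0.80=0.20, breezy=0.13; AND[a·b] → w = 0.0247

0.025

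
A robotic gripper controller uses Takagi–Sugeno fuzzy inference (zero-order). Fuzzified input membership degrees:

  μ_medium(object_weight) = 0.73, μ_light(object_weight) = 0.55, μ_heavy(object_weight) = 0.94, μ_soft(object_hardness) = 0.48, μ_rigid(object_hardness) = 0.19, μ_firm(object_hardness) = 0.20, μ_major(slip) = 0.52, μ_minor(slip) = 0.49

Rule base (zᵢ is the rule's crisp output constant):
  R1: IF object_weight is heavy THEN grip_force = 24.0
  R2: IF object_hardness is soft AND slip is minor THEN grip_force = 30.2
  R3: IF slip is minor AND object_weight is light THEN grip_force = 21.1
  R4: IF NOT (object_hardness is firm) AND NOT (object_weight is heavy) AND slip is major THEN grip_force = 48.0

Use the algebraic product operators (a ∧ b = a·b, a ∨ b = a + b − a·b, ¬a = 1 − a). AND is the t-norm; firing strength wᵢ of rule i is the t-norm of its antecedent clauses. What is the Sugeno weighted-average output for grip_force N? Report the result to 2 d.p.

24.87

R1 (z=24.0): heavy=0.94 → w = 0.9400
R2 (z=30.2): soft=0.48, minor=0.49; AND[a·b] → w = 0.2352
R3 (z=21.1): minor=0.49, light=0.55; AND[a·b] → w = 0.2695
R4 (z=48.0): ¬firm=1−0.20=0.80, ¬heavy=1−0.94=0.06, major=0.52; AND[a·b] → w = 0.0250
Weighted average = (0.9400·24.0 + 0.2352·30.2 + 0.2695·21.1 + 0.0250·48.0) / (0.9400 + 0.2352 + 0.2695 + 0.0250)
  = 36.5476 / 1.4697 = 24.87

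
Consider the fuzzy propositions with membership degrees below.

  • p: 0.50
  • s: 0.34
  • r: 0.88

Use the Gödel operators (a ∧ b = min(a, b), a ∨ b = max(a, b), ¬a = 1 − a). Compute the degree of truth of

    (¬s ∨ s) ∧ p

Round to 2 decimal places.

0.50

¬s = 1 − 0.34 = 0.66
¬s ∨ s = max(a, b) on (0.66, 0.34) = 0.66
(¬s ∨ s) ∧ p = min(a, b) on (0.66, 0.50) = 0.50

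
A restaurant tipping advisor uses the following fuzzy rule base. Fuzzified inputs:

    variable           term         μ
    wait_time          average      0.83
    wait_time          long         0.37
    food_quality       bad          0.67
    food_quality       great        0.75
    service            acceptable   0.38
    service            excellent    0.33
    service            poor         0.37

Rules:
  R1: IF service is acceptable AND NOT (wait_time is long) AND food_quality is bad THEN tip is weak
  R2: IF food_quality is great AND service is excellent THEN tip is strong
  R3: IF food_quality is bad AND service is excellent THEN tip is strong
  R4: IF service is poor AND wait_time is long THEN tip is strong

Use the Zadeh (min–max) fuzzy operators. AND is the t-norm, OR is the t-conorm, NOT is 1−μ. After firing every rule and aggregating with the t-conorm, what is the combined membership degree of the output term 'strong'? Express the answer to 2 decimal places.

0.37

R1: acceptable=0.38, ¬long=1−0.37=0.63, bad=0.67; AND[min(a, b)] → w = 0.38
R2: great=0.75, excellent=0.33; AND[min(a, b)] → w = 0.33
R3: bad=0.67, excellent=0.33; AND[min(a, b)] → w = 0.33
R4: poor=0.37, long=0.37; AND[min(a, b)] → w = 0.37
Rules with consequent 'strong': {R2, R3, R4} → strengths 0.33, 0.33, 0.37
Aggregate via t-conorm [max(a, b)]: 0.37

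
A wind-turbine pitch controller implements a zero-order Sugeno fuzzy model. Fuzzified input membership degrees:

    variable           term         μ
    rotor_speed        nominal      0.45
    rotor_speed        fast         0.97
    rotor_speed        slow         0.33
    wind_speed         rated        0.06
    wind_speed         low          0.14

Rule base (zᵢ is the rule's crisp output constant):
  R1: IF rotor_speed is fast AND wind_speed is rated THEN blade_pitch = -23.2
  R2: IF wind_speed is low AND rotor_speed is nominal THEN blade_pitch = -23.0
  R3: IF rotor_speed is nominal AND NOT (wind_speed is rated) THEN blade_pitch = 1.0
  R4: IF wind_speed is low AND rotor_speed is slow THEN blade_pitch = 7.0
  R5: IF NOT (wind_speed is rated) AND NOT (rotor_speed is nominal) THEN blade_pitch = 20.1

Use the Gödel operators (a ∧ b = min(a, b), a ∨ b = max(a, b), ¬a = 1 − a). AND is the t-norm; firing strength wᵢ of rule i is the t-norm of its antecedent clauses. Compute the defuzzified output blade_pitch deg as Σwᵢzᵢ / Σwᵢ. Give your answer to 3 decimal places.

R1 (z=-23.2): fast=0.97, rated=0.06; AND[min(a, b)] → w = 0.06
R2 (z=-23.0): low=0.14, nominal=0.45; AND[min(a, b)] → w = 0.14
R3 (z=1.0): nominal=0.45, ¬rated=1−0.06=0.94; AND[min(a, b)] → w = 0.45
R4 (z=7.0): low=0.14, slow=0.33; AND[min(a, b)] → w = 0.14
R5 (z=20.1): ¬rated=1−0.06=0.94, ¬nominal=1−0.45=0.55; AND[min(a, b)] → w = 0.55
Weighted average = (0.06·-23.2 + 0.14·-23.0 + 0.45·1.0 + 0.14·7.0 + 0.55·20.1) / (0.06 + 0.14 + 0.45 + 0.14 + 0.55)
  = 7.8730 / 1.3400 = 5.875

5.875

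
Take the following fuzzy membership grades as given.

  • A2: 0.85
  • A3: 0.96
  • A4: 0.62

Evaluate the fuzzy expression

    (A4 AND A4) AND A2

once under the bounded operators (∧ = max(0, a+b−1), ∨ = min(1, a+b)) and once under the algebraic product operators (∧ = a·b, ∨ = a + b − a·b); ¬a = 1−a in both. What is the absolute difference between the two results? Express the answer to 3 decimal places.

Under bounded:
  A4 AND A4 = max(0, a+b−1) on (0.62, 0.62) = 0.24
  (A4 AND A4) AND A2 = max(0, a+b−1) on (0.24, 0.85) = 0.09
  → value = 0.0900
Under algebraic product:
  A4 AND A4 = a·b on (0.6200, 0.6200) = 0.3844
  (A4 AND A4) AND A2 = a·b on (0.3844, 0.8500) = 0.3267
  → value = 0.3267
|0.0900 − 0.3267| = 0.237

0.237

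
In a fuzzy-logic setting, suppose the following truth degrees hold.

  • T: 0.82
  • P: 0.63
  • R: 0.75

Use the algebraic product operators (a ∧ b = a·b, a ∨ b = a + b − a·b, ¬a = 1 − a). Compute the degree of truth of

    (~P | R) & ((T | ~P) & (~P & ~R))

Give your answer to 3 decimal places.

~P = 1 − 0.6300 = 0.3700
~P | R = a + b − a·b on (0.3700, 0.7500) = 0.8425
~P = 1 − 0.6300 = 0.3700
T | ~P = a + b − a·b on (0.8200, 0.3700) = 0.8866
~P = 1 − 0.6300 = 0.3700
~R = 1 − 0.7500 = 0.2500
~P & ~R = a·b on (0.3700, 0.2500) = 0.0925
(T | ~P) & (~P & ~R) = a·b on (0.8866, 0.0925) = 0.0820
(~P | R) & ((T | ~P) & (~P & ~R)) = a·b on (0.8425, 0.0820) = 0.0691

0.069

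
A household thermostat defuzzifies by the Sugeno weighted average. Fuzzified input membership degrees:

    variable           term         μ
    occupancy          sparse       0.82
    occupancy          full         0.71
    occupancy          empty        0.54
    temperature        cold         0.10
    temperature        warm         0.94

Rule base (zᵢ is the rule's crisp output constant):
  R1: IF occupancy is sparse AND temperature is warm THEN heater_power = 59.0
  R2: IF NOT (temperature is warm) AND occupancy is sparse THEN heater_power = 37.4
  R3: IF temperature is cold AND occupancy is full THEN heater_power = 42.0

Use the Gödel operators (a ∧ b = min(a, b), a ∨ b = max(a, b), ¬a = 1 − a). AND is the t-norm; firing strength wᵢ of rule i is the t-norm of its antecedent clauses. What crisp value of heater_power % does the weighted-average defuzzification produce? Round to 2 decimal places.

55.94

R1 (z=59.0): sparse=0.82, warm=0.94; AND[min(a, b)] → w = 0.82
R2 (z=37.4): ¬warm=1−0.94=0.06, sparse=0.82; AND[min(a, b)] → w = 0.06
R3 (z=42.0): cold=0.10, full=0.71; AND[min(a, b)] → w = 0.10
Weighted average = (0.82·59.0 + 0.06·37.4 + 0.10·42.0) / (0.82 + 0.06 + 0.10)
  = 54.8240 / 0.9800 = 55.94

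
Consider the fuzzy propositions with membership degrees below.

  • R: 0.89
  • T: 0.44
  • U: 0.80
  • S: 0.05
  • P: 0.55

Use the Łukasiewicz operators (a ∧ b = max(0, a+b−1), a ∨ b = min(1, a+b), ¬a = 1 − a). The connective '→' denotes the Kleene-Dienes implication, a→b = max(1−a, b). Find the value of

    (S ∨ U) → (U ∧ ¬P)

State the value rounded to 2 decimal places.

S ∨ U = min(1, a+b) on (0.05, 0.80) = 0.85
¬P = 1 − 0.55 = 0.45
U ∧ ¬P = max(0, a+b−1) on (0.80, 0.45) = 0.25
(S ∨ U) → (U ∧ ¬P)  [Kleene-Dienes: max(1−a, b)] with a=0.85, b=0.25 → 0.25

0.25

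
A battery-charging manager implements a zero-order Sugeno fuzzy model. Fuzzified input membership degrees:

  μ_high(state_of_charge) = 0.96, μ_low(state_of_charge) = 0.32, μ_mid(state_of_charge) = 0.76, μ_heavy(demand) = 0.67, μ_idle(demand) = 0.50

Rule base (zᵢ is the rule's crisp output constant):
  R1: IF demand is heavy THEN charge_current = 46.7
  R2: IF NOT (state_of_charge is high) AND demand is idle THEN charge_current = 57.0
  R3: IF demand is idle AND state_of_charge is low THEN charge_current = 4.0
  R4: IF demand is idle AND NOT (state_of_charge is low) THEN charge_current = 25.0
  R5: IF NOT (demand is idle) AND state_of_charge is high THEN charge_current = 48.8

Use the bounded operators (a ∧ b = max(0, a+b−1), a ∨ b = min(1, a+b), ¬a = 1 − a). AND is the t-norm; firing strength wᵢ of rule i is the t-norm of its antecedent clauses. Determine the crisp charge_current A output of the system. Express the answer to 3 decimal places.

R1 (z=46.7): heavy=0.67 → w = 0.67
R2 (z=57.0): ¬high=1−0.96=0.04, idle=0.50; AND[max(0, a+b−1)] → w = 0.00
R3 (z=4.0): idle=0.50, low=0.32; AND[max(0, a+b−1)] → w = 0.00
R4 (z=25.0): idle=0.50, ¬low=1−0.32=0.68; AND[max(0, a+b−1)] → w = 0.18
R5 (z=48.8): ¬idle=1−0.50=0.50, high=0.96; AND[max(0, a+b−1)] → w = 0.46
Weighted average = (0.67·46.7 + 0.00·57.0 + 0.00·4.0 + 0.18·25.0 + 0.46·48.8) / (0.67 + 0.00 + 0.00 + 0.18 + 0.46)
  = 58.2370 / 1.3100 = 44.456

44.456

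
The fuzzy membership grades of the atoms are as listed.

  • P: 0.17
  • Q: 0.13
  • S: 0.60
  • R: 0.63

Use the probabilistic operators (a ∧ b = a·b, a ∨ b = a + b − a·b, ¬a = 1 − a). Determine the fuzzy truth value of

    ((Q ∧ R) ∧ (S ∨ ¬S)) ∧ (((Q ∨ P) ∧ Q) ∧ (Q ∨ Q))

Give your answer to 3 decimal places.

0.001

Q ∧ R = a·b on (0.1300, 0.6300) = 0.0819
¬S = 1 − 0.6000 = 0.4000
S ∨ ¬S = a + b − a·b on (0.6000, 0.4000) = 0.7600
(Q ∧ R) ∧ (S ∨ ¬S) = a·b on (0.0819, 0.7600) = 0.0622
Q ∨ P = a + b − a·b on (0.1300, 0.1700) = 0.2779
(Q ∨ P) ∧ Q = a·b on (0.2779, 0.1300) = 0.0361
Q ∨ Q = a + b − a·b on (0.1300, 0.1300) = 0.2431
((Q ∨ P) ∧ Q) ∧ (Q ∨ Q) = a·b on (0.0361, 0.2431) = 0.0088
((Q ∧ R) ∧ (S ∨ ¬S)) ∧ (((Q ∨ P) ∧ Q) ∧ (Q ∨ Q)) = a·b on (0.0622, 0.0088) = 0.0005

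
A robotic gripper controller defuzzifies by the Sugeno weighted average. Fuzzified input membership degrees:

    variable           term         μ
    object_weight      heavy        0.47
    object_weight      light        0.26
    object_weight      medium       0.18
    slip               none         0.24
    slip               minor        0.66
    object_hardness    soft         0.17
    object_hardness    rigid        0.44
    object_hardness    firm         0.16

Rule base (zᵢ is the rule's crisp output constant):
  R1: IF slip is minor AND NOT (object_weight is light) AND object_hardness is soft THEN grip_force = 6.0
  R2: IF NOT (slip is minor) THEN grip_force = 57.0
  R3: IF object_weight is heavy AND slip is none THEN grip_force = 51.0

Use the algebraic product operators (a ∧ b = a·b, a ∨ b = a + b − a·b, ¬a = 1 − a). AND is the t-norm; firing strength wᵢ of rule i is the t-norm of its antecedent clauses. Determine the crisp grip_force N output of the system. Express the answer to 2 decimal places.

47.83

R1 (z=6.0): minor=0.66, ¬light=1−0.26=0.74, soft=0.17; AND[a·b] → w = 0.0830
R2 (z=57.0): ¬minor=1−0.66=0.34 → w = 0.3400
R3 (z=51.0): heavy=0.47, none=0.24; AND[a·b] → w = 0.1128
Weighted average = (0.0830·6.0 + 0.3400·57.0 + 0.1128·51.0) / (0.0830 + 0.3400 + 0.1128)
  = 25.6310 / 0.5358 = 47.83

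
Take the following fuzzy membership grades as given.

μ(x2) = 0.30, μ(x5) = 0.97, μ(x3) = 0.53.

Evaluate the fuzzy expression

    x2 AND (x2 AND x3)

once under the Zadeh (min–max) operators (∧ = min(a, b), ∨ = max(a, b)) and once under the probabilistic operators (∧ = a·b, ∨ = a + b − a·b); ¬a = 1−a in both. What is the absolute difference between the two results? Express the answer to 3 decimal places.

Under Zadeh (min–max):
  x2 AND x3 = min(a, b) on (0.30, 0.53) = 0.30
  x2 AND (x2 AND x3) = min(a, b) on (0.30, 0.30) = 0.30
  → value = 0.3000
Under probabilistic:
  x2 AND x3 = a·b on (0.3000, 0.5300) = 0.1590
  x2 AND (x2 AND x3) = a·b on (0.3000, 0.1590) = 0.0477
  → value = 0.0477
|0.3000 − 0.0477| = 0.252

0.252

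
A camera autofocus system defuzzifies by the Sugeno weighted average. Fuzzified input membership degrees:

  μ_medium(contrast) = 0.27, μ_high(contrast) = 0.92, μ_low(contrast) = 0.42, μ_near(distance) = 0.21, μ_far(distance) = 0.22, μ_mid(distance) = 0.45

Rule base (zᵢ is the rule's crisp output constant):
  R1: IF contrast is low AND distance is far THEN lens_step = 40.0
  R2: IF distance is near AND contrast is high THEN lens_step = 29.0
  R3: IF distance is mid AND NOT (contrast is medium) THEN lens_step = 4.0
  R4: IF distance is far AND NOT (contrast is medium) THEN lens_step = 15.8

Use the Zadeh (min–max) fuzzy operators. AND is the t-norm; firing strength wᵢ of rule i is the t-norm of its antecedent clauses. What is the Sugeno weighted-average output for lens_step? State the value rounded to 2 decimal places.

18.33

R1 (z=40.0): low=0.42, far=0.22; AND[min(a, b)] → w = 0.22
R2 (z=29.0): near=0.21, high=0.92; AND[min(a, b)] → w = 0.21
R3 (z=4.0): mid=0.45, ¬medium=1−0.27=0.73; AND[min(a, b)] → w = 0.45
R4 (z=15.8): far=0.22, ¬medium=1−0.27=0.73; AND[min(a, b)] → w = 0.22
Weighted average = (0.22·40.0 + 0.21·29.0 + 0.45·4.0 + 0.22·15.8) / (0.22 + 0.21 + 0.45 + 0.22)
  = 20.1660 / 1.1000 = 18.33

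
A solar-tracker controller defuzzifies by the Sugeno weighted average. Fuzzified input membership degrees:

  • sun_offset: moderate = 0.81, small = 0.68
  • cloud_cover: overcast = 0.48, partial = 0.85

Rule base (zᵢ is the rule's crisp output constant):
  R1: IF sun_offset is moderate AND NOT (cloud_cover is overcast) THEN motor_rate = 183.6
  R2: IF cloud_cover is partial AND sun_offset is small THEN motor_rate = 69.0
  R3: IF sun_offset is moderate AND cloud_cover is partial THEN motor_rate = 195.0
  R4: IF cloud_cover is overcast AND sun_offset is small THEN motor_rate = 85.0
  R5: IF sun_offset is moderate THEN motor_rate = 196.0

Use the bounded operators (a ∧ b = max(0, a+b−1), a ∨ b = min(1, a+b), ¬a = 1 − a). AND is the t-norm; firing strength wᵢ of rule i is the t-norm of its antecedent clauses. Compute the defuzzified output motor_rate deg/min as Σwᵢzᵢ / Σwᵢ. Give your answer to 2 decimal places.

159.93

R1 (z=183.6): moderate=0.81, ¬overcast=1−0.48=0.52; AND[max(0, a+b−1)] → w = 0.33
R2 (z=69.0): partial=0.85, small=0.68; AND[max(0, a+b−1)] → w = 0.53
R3 (z=195.0): moderate=0.81, partial=0.85; AND[max(0, a+b−1)] → w = 0.66
R4 (z=85.0): overcast=0.48, small=0.68; AND[max(0, a+b−1)] → w = 0.16
R5 (z=196.0): moderate=0.81 → w = 0.81
Weighted average = (0.33·183.6 + 0.53·69.0 + 0.66·195.0 + 0.16·85.0 + 0.81·196.0) / (0.33 + 0.53 + 0.66 + 0.16 + 0.81)
  = 398.2180 / 2.4900 = 159.93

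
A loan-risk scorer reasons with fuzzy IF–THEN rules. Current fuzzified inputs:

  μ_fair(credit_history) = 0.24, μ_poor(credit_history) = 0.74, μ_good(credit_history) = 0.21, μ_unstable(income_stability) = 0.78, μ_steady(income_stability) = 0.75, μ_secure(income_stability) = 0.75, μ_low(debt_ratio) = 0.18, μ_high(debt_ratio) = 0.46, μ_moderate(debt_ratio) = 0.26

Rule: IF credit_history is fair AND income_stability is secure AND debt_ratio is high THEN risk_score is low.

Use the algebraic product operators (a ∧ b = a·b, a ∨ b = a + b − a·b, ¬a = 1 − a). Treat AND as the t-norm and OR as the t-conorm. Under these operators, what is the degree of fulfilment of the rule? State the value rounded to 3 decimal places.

firing strength: fair=0.24, secure=0.75, high=0.46; AND[a·b] → w = 0.0828

0.083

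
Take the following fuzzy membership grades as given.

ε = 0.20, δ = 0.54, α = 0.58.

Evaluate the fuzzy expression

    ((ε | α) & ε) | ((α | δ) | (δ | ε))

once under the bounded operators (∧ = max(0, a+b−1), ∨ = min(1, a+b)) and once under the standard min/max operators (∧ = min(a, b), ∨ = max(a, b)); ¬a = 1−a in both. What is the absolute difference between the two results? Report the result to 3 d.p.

Under bounded:
  ε | α = min(1, a+b) on (0.20, 0.58) = 0.78
  (ε | α) & ε = max(0, a+b−1) on (0.78, 0.20) = 0.00
  α | δ = min(1, a+b) on (0.58, 0.54) = 1.00
  δ | ε = min(1, a+b) on (0.54, 0.20) = 0.74
  (α | δ) | (δ | ε) = min(1, a+b) on (1.00, 0.74) = 1.00
  ((ε | α) & ε) | ((α | δ) | (δ | ε)) = min(1, a+b) on (0.00, 1.00) = 1.00
  → value = 1.0000
Under standard min/max:
  ε | α = max(a, b) on (0.20, 0.58) = 0.58
  (ε | α) & ε = min(a, b) on (0.58, 0.20) = 0.20
  α | δ = max(a, b) on (0.58, 0.54) = 0.58
  δ | ε = max(a, b) on (0.54, 0.20) = 0.54
  (α | δ) | (δ | ε) = max(a, b) on (0.58, 0.54) = 0.58
  ((ε | α) & ε) | ((α | δ) | (δ | ε)) = max(a, b) on (0.20, 0.58) = 0.58
  → value = 0.5800
|1.0000 − 0.5800| = 0.420

0.420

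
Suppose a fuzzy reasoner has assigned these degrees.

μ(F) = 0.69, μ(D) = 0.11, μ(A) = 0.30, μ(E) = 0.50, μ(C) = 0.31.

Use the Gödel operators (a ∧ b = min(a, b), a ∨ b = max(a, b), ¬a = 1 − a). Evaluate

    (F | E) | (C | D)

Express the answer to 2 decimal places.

F | E = max(a, b) on (0.69, 0.50) = 0.69
C | D = max(a, b) on (0.31, 0.11) = 0.31
(F | E) | (C | D) = max(a, b) on (0.69, 0.31) = 0.69

0.69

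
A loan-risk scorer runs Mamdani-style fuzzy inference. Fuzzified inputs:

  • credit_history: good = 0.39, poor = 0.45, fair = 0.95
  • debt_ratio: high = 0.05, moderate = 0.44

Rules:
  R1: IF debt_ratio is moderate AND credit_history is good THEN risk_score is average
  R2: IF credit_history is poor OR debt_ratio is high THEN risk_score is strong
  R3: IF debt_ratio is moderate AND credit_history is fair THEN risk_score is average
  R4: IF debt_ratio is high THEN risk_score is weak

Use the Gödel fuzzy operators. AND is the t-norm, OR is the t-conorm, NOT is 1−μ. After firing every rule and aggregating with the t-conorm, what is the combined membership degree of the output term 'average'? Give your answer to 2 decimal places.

0.44

R1: moderate=0.44, good=0.39; AND[min(a, b)] → w = 0.39
R2: poor=0.45, high=0.05; OR[max(a, b)] → w = 0.45
R3: moderate=0.44, fair=0.95; AND[min(a, b)] → w = 0.44
R4: high=0.05 → w = 0.05
Rules with consequent 'average': {R1, R3} → strengths 0.39, 0.44
Aggregate via t-conorm [max(a, b)]: 0.44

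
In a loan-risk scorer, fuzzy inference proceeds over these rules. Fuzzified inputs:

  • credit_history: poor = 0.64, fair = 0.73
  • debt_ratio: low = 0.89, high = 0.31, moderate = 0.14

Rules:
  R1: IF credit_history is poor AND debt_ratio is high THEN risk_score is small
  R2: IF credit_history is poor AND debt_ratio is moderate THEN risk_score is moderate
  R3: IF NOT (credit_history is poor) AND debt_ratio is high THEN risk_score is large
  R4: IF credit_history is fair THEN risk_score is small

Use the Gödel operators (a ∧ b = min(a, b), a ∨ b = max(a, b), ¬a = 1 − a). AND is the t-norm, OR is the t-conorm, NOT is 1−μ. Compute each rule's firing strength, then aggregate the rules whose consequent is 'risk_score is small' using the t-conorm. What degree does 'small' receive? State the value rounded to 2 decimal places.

R1: poor=0.64, high=0.31; AND[min(a, b)] → w = 0.31
R2: poor=0.64, moderate=0.14; AND[min(a, b)] → w = 0.14
R3: ¬poor=1−0.64=0.36, high=0.31; AND[min(a, b)] → w = 0.31
R4: fair=0.73 → w = 0.73
Rules with consequent 'small': {R1, R4} → strengths 0.31, 0.73
Aggregate via t-conorm [max(a, b)]: 0.73

0.73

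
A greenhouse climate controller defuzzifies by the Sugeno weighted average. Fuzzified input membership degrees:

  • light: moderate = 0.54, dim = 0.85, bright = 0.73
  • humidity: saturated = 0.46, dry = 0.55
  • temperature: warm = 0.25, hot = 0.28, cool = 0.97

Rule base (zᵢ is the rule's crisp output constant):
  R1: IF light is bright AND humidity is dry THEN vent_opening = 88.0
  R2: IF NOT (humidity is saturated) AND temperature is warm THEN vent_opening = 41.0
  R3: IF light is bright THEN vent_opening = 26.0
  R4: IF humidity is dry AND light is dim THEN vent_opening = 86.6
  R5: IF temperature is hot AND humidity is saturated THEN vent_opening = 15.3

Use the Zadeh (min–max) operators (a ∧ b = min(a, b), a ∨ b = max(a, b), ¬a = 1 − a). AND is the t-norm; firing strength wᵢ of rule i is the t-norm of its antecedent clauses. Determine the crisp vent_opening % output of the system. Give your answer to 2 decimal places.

R1 (z=88.0): bright=0.73, dry=0.55; AND[min(a, b)] → w = 0.55
R2 (z=41.0): ¬saturated=1−0.46=0.54, warm=0.25; AND[min(a, b)] → w = 0.25
R3 (z=26.0): bright=0.73 → w = 0.73
R4 (z=86.6): dry=0.55, dim=0.85; AND[min(a, b)] → w = 0.55
R5 (z=15.3): hot=0.28, saturated=0.46; AND[min(a, b)] → w = 0.28
Weighted average = (0.55·88.0 + 0.25·41.0 + 0.73·26.0 + 0.55·86.6 + 0.28·15.3) / (0.55 + 0.25 + 0.73 + 0.55 + 0.28)
  = 129.5440 / 2.3600 = 54.89

54.89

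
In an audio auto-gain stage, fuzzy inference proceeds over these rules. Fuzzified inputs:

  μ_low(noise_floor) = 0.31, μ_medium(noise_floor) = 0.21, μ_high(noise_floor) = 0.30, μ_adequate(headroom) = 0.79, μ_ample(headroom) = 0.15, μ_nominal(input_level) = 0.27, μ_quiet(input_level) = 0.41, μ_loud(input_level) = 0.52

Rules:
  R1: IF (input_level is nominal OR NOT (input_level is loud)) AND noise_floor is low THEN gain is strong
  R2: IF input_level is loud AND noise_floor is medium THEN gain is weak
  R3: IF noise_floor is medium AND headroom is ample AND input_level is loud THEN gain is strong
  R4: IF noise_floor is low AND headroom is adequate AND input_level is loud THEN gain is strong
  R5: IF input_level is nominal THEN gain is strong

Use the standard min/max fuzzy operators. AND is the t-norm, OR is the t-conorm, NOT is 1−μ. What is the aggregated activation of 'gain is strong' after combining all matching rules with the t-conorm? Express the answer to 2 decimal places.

0.31

R1: (nominal=0.27 OR ¬loud=1−0.52=0.48) = 0.48; AND[min(a, b)] with low=0.31 → w = 0.31
R2: loud=0.52, medium=0.21; AND[min(a, b)] → w = 0.21
R3: medium=0.21, ample=0.15, loud=0.52; AND[min(a, b)] → w = 0.15
R4: low=0.31, adequate=0.79, loud=0.52; AND[min(a, b)] → w = 0.31
R5: nominal=0.27 → w = 0.27
Rules with consequent 'strong': {R1, R3, R4, R5} → strengths 0.31, 0.15, 0.31, 0.27
Aggregate via t-conorm [max(a, b)]: 0.31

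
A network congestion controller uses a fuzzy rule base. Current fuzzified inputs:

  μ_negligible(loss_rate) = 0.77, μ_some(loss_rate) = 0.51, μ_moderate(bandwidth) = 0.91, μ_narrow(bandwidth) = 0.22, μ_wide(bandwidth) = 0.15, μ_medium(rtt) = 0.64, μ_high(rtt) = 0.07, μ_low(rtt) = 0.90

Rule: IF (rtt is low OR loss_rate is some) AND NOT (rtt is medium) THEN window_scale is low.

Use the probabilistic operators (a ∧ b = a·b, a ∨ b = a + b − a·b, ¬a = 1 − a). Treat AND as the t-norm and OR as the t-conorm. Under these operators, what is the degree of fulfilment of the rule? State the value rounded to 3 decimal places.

firing strength: (low=0.90 OR some=0.51) = 0.9510; AND[a·b] with ¬medium=1−0.64=0.36 → w = 0.3424

0.342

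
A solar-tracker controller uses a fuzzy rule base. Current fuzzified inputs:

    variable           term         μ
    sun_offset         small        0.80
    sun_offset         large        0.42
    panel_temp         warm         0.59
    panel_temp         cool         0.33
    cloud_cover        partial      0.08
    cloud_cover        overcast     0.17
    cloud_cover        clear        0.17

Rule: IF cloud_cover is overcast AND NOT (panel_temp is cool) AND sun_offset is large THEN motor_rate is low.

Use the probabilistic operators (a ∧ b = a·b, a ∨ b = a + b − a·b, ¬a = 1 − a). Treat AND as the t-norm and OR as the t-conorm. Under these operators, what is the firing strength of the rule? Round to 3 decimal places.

0.048

firing strength: overcast=0.17, ¬cool=1−0.33=0.67, large=0.42; AND[a·b] → w = 0.0478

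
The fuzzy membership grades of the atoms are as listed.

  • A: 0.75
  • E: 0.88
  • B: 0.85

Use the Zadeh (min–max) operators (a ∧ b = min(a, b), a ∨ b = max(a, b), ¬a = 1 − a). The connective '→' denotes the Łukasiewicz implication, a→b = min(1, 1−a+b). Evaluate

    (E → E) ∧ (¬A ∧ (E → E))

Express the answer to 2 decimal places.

E → E  [Łukasiewicz: min(1, 1−a+b)] with a=0.88, b=0.88 → 1.00
¬A = 1 − 0.75 = 0.25
E → E  [Łukasiewicz: min(1, 1−a+b)] with a=0.88, b=0.88 → 1.00
¬A ∧ (E → E) = min(a, b) on (0.25, 1.00) = 0.25
(E → E) ∧ (¬A ∧ (E → E)) = min(a, b) on (1.00, 0.25) = 0.25

0.25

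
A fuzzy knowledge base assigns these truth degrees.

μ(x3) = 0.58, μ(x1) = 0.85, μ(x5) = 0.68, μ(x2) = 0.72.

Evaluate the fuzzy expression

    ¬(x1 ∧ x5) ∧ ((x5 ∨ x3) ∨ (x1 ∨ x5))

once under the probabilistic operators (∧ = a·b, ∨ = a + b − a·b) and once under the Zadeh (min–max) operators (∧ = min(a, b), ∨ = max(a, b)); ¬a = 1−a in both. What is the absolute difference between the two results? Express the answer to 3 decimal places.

0.099

Under probabilistic:
  x1 ∧ x5 = a·b on (0.8500, 0.6800) = 0.5780
  ¬(x1 ∧ x5) = 1 − 0.5780 = 0.4220
  x5 ∨ x3 = a + b − a·b on (0.6800, 0.5800) = 0.8656
  x1 ∨ x5 = a + b − a·b on (0.8500, 0.6800) = 0.9520
  (x5 ∨ x3) ∨ (x1 ∨ x5) = a + b − a·b on (0.8656, 0.9520) = 0.9935
  ¬(x1 ∧ x5) ∧ ((x5 ∨ x3) ∨ (x1 ∨ x5)) = a·b on (0.4220, 0.9935) = 0.4193
  → value = 0.4193
Under Zadeh (min–max):
  x1 ∧ x5 = min(a, b) on (0.85, 0.68) = 0.68
  ¬(x1 ∧ x5) = 1 − 0.68 = 0.32
  x5 ∨ x3 = max(a, b) on (0.68, 0.58) = 0.68
  x1 ∨ x5 = max(a, b) on (0.85, 0.68) = 0.85
  (x5 ∨ x3) ∨ (x1 ∨ x5) = max(a, b) on (0.68, 0.85) = 0.85
  ¬(x1 ∧ x5) ∧ ((x5 ∨ x3) ∨ (x1 ∨ x5)) = min(a, b) on (0.32, 0.85) = 0.32
  → value = 0.3200
|0.4193 − 0.3200| = 0.099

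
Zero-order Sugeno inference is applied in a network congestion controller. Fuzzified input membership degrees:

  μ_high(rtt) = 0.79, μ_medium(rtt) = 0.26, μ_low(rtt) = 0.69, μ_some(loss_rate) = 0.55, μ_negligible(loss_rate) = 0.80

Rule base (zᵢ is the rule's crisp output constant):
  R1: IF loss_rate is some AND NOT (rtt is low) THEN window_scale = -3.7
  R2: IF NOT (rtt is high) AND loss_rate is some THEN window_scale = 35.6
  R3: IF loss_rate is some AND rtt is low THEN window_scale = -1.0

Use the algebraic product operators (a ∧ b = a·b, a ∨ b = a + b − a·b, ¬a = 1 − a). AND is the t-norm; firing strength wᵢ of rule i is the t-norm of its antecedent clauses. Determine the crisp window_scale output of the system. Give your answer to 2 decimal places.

R1 (z=-3.7): some=0.55, ¬low=1−0.69=0.31; AND[a·b] → w = 0.1705
R2 (z=35.6): ¬high=1−0.79=0.21, some=0.55; AND[a·b] → w = 0.1155
R3 (z=-1.0): some=0.55, low=0.69; AND[a·b] → w = 0.3795
Weighted average = (0.1705·-3.7 + 0.1155·35.6 + 0.3795·-1.0) / (0.1705 + 0.1155 + 0.3795)
  = 3.1014 / 0.6655 = 4.66

4.66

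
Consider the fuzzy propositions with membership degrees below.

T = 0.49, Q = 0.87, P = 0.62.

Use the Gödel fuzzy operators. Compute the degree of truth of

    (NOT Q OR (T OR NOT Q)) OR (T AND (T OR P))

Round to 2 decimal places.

NOT Q = 1 − 0.87 = 0.13
NOT Q = 1 − 0.87 = 0.13
T OR NOT Q = max(a, b) on (0.49, 0.13) = 0.49
NOT Q OR (T OR NOT Q) = max(a, b) on (0.13, 0.49) = 0.49
T OR P = max(a, b) on (0.49, 0.62) = 0.62
T AND (T OR P) = min(a, b) on (0.49, 0.62) = 0.49
(NOT Q OR (T OR NOT Q)) OR (T AND (T OR P)) = max(a, b) on (0.49, 0.49) = 0.49

0.49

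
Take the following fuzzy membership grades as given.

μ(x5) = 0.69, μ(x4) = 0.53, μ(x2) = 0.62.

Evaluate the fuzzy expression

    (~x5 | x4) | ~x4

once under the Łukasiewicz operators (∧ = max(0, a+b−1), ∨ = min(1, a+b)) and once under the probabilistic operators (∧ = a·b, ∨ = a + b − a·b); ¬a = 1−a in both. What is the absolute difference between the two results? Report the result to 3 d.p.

0.172

Under Łukasiewicz:
  ~x5 = 1 − 0.69 = 0.31
  ~x5 | x4 = min(1, a+b) on (0.31, 0.53) = 0.84
  ~x4 = 1 − 0.53 = 0.47
  (~x5 | x4) | ~x4 = min(1, a+b) on (0.84, 0.47) = 1.00
  → value = 1.0000
Under probabilistic:
  ~x5 = 1 − 0.6900 = 0.3100
  ~x5 | x4 = a + b − a·b on (0.3100, 0.5300) = 0.6757
  ~x4 = 1 − 0.5300 = 0.4700
  (~x5 | x4) | ~x4 = a + b − a·b on (0.6757, 0.4700) = 0.8281
  → value = 0.8281
|1.0000 − 0.8281| = 0.172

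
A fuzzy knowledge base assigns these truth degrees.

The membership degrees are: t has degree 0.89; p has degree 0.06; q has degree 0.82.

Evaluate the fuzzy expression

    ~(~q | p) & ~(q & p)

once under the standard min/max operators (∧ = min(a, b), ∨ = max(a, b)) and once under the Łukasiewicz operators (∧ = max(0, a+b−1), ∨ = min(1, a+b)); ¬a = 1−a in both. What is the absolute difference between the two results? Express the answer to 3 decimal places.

Under standard min/max:
  ~q = 1 − 0.82 = 0.18
  ~q | p = max(a, b) on (0.18, 0.06) = 0.18
  ~(~q | p) = 1 − 0.18 = 0.82
  q & p = min(a, b) on (0.82, 0.06) = 0.06
  ~(q & p) = 1 − 0.06 = 0.94
  ~(~q | p) & ~(q & p) = min(a, b) on (0.82, 0.94) = 0.82
  → value = 0.8200
Under Łukasiewicz:
  ~q = 1 − 0.82 = 0.18
  ~q | p = min(1, a+b) on (0.18, 0.06) = 0.24
  ~(~q | p) = 1 − 0.24 = 0.76
  q & p = max(0, a+b−1) on (0.82, 0.06) = 0.00
  ~(q & p) = 1 − 0.00 = 1.00
  ~(~q | p) & ~(q & p) = max(0, a+b−1) on (0.76, 1.00) = 0.76
  → value = 0.7600
|0.8200 − 0.7600| = 0.060

0.060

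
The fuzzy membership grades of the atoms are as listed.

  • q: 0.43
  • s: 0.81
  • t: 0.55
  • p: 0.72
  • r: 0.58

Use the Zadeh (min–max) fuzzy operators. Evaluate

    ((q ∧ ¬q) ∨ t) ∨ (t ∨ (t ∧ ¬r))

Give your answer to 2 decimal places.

0.55

¬q = 1 − 0.43 = 0.57
q ∧ ¬q = min(a, b) on (0.43, 0.57) = 0.43
(q ∧ ¬q) ∨ t = max(a, b) on (0.43, 0.55) = 0.55
¬r = 1 − 0.58 = 0.42
t ∧ ¬r = min(a, b) on (0.55, 0.42) = 0.42
t ∨ (t ∧ ¬r) = max(a, b) on (0.55, 0.42) = 0.55
((q ∧ ¬q) ∨ t) ∨ (t ∨ (t ∧ ¬r)) = max(a, b) on (0.55, 0.55) = 0.55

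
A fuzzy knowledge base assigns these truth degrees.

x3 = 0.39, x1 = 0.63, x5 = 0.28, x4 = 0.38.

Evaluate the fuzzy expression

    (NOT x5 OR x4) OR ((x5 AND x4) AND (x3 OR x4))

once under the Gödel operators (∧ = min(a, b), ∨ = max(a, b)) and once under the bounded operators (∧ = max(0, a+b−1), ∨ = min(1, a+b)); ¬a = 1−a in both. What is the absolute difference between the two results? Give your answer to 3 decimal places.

0.280

Under Gödel:
  NOT x5 = 1 − 0.28 = 0.72
  NOT x5 OR x4 = max(a, b) on (0.72, 0.38) = 0.72
  x5 AND x4 = min(a, b) on (0.28, 0.38) = 0.28
  x3 OR x4 = max(a, b) on (0.39, 0.38) = 0.39
  (x5 AND x4) AND (x3 OR x4) = min(a, b) on (0.28, 0.39) = 0.28
  (NOT x5 OR x4) OR ((x5 AND x4) AND (x3 OR x4)) = max(a, b) on (0.72, 0.28) = 0.72
  → value = 0.7200
Under bounded:
  NOT x5 = 1 − 0.28 = 0.72
  NOT x5 OR x4 = min(1, a+b) on (0.72, 0.38) = 1.00
  x5 AND x4 = max(0, a+b−1) on (0.28, 0.38) = 0.00
  x3 OR x4 = min(1, a+b) on (0.39, 0.38) = 0.77
  (x5 AND x4) AND (x3 OR x4) = max(0, a+b−1) on (0.00, 0.77) = 0.00
  (NOT x5 OR x4) OR ((x5 AND x4) AND (x3 OR x4)) = min(1, a+b) on (1.00, 0.00) = 1.00
  → value = 1.0000
|0.7200 − 1.0000| = 0.280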